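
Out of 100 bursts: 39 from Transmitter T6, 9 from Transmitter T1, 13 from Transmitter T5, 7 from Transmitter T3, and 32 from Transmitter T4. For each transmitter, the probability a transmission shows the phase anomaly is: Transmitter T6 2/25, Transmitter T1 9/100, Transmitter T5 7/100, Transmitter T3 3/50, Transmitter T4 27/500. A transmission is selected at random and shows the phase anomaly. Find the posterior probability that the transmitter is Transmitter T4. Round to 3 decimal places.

Compute prior × likelihood for every hypothesis:
  Transmitter T6: 0.39 × 0.08 = 0.0312
  Transmitter T1: 0.09 × 0.09 = 0.0081
  Transmitter T5: 0.13 × 0.07 = 0.0091
  Transmitter T3: 0.07 × 0.06 = 0.0042
  Transmitter T4: 0.32 × 0.054 = 0.01728
Sum = 0.06988.
P(Transmitter T4 | evidence) = 0.01728 / 0.06988 ≈ 0.247.

0.247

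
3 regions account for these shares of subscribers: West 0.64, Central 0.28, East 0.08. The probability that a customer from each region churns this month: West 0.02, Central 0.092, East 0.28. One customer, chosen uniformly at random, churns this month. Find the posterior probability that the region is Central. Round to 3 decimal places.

0.423

By Bayes' rule, posterior ∝ prior × likelihood:
  West: 0.64 × 0.02 = 0.0128
  Central: 0.28 × 0.092 = 0.02576
  East: 0.08 × 0.28 = 0.0224
Total = 0.06096.
P(Central | evidence) = 0.02576 / 0.06096 ≈ 0.423.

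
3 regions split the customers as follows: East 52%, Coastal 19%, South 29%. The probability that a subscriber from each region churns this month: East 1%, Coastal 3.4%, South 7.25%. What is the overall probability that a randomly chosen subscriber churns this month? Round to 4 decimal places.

0.0327

By Bayes' rule, posterior ∝ prior × likelihood:
  East: 0.52 × 0.01 = 0.0052
  Coastal: 0.19 × 0.034 = 0.00646
  South: 0.29 × 0.0725 = 0.021025
P(churn) = 0.0052 + 0.00646 + 0.021025 = 0.032685 → 0.0327.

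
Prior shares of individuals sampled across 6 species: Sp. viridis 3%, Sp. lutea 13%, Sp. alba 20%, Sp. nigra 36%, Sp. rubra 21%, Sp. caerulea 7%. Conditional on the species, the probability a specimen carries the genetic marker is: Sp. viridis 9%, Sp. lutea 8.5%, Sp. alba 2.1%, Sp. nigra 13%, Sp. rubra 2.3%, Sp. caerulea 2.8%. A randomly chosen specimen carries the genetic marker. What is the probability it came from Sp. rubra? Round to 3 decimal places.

0.068

Prior × likelihood for each hypothesis:
  Sp. viridis: 0.03 × 0.09 = 0.0027
  Sp. lutea: 0.13 × 0.085 = 0.01105
  Sp. alba: 0.2 × 0.021 = 0.0042
  Sp. nigra: 0.36 × 0.13 = 0.0468
  Sp. rubra: 0.21 × 0.023 = 0.00483
  Sp. caerulea: 0.07 × 0.028 = 0.00196
Normalizing constant = 0.07154.
P(Sp. rubra | evidence) = 0.00483 / 0.07154 ≈ 0.068.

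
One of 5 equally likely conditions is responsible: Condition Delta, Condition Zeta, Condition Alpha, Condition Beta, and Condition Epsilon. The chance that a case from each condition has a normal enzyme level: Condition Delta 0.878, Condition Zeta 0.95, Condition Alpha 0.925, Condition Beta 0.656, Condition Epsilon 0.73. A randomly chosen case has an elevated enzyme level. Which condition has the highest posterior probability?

Condition Beta

Taking complements, P(elevated | each) = Condition Delta 0.122, Condition Zeta 0.05, Condition Alpha 0.075, Condition Beta 0.344, Condition Epsilon 0.27.
With a uniform prior (1/5 each), posterior ∝ likelihood:
  Condition Delta: 0.122
  Condition Zeta: 0.05
  Condition Alpha: 0.075
  Condition Beta: 0.344
  Condition Epsilon: 0.27
Sum = 0.861.
Largest term belongs to Condition Beta, so Condition Beta is most probable.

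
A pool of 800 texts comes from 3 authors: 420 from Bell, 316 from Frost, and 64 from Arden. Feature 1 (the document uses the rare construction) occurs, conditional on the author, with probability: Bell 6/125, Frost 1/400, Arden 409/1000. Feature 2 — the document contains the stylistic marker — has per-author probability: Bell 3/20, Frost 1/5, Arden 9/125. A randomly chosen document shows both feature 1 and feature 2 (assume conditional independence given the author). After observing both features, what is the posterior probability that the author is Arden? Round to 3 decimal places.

Prior × likelihood for each hypothesis:
  Bell: 0.525 × 0.048 × 0.15 = 0.00378
  Frost: 0.395 × 0.0025 × 0.2 = 0.0001975
  Arden: 0.08 × 0.409 × 0.072 = 0.00235584
Total = 0.00633334.
P(Arden | evidence) = 0.00235584 / 0.00633334 ≈ 0.372.

0.372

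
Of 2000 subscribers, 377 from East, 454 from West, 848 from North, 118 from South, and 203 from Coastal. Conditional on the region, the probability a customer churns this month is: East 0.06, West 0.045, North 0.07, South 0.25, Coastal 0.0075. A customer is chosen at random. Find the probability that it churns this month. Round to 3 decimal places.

Unnormalized posteriors (prior × likelihood):
  East: 0.1885 × 0.06 = 0.01131
  West: 0.227 × 0.045 = 0.010215
  North: 0.424 × 0.07 = 0.02968
  South: 0.059 × 0.25 = 0.01475
  Coastal: 0.1015 × 0.0075 = 0.00076125
P(churn) = 0.01131 + 0.010215 + 0.02968 + 0.01475 + 0.00076125 = 0.06671625 → 0.067.

0.067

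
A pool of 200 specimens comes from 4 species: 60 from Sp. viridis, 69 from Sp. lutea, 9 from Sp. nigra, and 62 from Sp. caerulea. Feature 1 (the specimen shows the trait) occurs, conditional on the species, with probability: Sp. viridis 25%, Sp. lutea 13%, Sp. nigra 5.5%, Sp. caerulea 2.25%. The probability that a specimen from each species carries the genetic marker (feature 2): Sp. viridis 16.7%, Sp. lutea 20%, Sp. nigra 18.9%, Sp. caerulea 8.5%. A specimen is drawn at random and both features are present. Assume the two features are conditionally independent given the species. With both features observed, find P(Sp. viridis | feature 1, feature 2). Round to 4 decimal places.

Prior × likelihood for each hypothesis:
  Sp. viridis: 0.3 × 0.25 × 0.167 = 0.012525
  Sp. lutea: 0.345 × 0.13 × 0.2 = 0.00897
  Sp. nigra: 0.045 × 0.055 × 0.189 = 0.000467775
  Sp. caerulea: 0.31 × 0.0225 × 0.085 = 0.000592875
Total = 0.02255565.
P(Sp. viridis | evidence) = 0.012525 / 0.02255565 ≈ 0.5553.

0.5553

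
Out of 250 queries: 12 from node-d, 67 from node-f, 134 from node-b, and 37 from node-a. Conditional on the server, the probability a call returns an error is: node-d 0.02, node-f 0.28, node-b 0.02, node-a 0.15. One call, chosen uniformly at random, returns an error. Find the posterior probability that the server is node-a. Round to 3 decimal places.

Unnormalized posteriors (prior × likelihood):
  node-d: 0.048 × 0.02 = 0.00096
  node-f: 0.268 × 0.28 = 0.07504
  node-b: 0.536 × 0.02 = 0.01072
  node-a: 0.148 × 0.15 = 0.0222
Sum = 0.10892.
P(node-a | evidence) = 0.0222 / 0.10892 ≈ 0.204.

0.204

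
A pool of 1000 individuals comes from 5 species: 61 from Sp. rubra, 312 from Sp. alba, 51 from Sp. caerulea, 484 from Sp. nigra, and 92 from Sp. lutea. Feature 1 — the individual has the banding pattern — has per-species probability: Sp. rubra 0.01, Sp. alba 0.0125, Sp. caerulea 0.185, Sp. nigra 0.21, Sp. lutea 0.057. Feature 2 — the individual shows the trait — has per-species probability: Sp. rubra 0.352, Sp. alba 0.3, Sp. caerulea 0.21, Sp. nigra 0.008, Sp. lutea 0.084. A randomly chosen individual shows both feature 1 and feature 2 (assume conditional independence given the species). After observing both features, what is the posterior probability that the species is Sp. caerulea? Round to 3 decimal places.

Compute prior × likelihood for every hypothesis:
  Sp. rubra: 0.061 × 0.01 × 0.352 = 0.00021472
  Sp. alba: 0.312 × 0.0125 × 0.3 = 0.00117
  Sp. caerulea: 0.051 × 0.185 × 0.21 = 0.00198135
  Sp. nigra: 0.484 × 0.21 × 0.008 = 0.00081312
  Sp. lutea: 0.092 × 0.057 × 0.084 = 0.000440496
Sum = 0.004619686.
P(Sp. caerulea | evidence) = 0.00198135 / 0.004619686 ≈ 0.429.

0.429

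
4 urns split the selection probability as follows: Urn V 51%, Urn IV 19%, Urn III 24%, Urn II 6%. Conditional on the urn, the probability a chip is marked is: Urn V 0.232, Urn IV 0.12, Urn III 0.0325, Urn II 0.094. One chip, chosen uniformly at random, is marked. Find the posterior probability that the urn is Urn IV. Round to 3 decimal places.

0.148

Compute prior × likelihood for every hypothesis:
  Urn V: 0.51 × 0.232 = 0.11832
  Urn IV: 0.19 × 0.12 = 0.0228
  Urn III: 0.24 × 0.0325 = 0.0078
  Urn II: 0.06 × 0.094 = 0.00564
Sum = 0.15456.
P(Urn IV | evidence) = 0.0228 / 0.15456 ≈ 0.148.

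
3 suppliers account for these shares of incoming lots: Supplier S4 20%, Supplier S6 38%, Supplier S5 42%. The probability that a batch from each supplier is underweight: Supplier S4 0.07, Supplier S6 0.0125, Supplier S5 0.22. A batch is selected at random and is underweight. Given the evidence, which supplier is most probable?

Supplier S5

Prior × likelihood for each hypothesis:
  Supplier S4: 0.2 × 0.07 = 0.014
  Supplier S6: 0.38 × 0.0125 = 0.00475
  Supplier S5: 0.42 × 0.22 = 0.0924
Sum = 0.11115.
Largest term belongs to Supplier S5, so Supplier S5 is most probable.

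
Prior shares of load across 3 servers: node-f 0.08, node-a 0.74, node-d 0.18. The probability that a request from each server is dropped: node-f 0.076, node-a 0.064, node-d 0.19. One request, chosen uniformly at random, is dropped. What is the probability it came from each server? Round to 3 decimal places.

node-f 0.069, node-a 0.540, node-d 0.390

Compute prior × likelihood for every hypothesis:
  node-f: 0.08 × 0.076 = 0.00608
  node-a: 0.74 × 0.064 = 0.04736
  node-d: 0.18 × 0.19 = 0.0342
Sum = 0.08764.
P(node-f | dropped) = 0.00608/0.08764 ≈ 0.069
P(node-a | dropped) = 0.04736/0.08764 ≈ 0.540
P(node-d | dropped) = 0.0342/0.08764 ≈ 0.390
(Check: 0.069+0.540+0.390 = 0.999.)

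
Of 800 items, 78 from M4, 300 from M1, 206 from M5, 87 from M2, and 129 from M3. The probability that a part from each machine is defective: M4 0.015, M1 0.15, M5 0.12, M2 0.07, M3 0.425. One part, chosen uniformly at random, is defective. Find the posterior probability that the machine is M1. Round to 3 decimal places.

0.341

Unnormalized posteriors (prior × likelihood):
  M4: 0.0975 × 0.015 = 0.0014625
  M1: 0.375 × 0.15 = 0.05625
  M5: 0.2575 × 0.12 = 0.0309
  M2: 0.10875 × 0.07 = 0.0076125
  M3: 0.16125 × 0.425 = 0.06853125
Sum = 0.16475625.
P(M1 | evidence) = 0.05625 / 0.16475625 ≈ 0.341.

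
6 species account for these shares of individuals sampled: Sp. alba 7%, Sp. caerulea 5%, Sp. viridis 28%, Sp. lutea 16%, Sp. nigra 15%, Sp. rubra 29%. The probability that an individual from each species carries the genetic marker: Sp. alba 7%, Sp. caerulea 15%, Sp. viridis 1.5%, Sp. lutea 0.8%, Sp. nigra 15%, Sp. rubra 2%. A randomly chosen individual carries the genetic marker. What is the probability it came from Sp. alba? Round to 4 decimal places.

Compute prior × likelihood for every hypothesis:
  Sp. alba: 0.07 × 0.07 = 0.0049
  Sp. caerulea: 0.05 × 0.15 = 0.0075
  Sp. viridis: 0.28 × 0.015 = 0.0042
  Sp. lutea: 0.16 × 0.008 = 0.00128
  Sp. nigra: 0.15 × 0.15 = 0.0225
  Sp. rubra: 0.29 × 0.02 = 0.0058
Normalizing constant = 0.04618.
P(Sp. alba | evidence) = 0.0049 / 0.04618 ≈ 0.1061.

0.1061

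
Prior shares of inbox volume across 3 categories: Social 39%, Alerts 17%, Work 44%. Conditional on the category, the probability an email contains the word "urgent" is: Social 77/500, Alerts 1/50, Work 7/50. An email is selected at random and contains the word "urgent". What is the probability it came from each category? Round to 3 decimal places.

Prior × likelihood for each hypothesis:
  Social: 0.39 × 0.154 = 0.06006
  Alerts: 0.17 × 0.02 = 0.0034
  Work: 0.44 × 0.14 = 0.0616
Normalizing constant = 0.12506.
P(Social | urgent-flag) = 0.06006/0.12506 ≈ 0.480
P(Alerts | urgent-flag) = 0.0034/0.12506 ≈ 0.027
P(Work | urgent-flag) = 0.0616/0.12506 ≈ 0.493

Social 0.480, Alerts 0.027, Work 0.493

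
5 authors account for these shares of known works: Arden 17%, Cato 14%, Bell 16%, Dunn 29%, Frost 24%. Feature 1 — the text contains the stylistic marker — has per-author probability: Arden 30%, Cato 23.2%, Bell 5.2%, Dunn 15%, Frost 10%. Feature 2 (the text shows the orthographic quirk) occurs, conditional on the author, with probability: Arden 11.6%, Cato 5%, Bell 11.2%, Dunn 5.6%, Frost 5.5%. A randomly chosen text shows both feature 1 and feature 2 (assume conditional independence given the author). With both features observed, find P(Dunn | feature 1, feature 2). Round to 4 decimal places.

Unnormalized posteriors (prior × likelihood):
  Arden: 0.17 × 0.3 × 0.116 = 0.005916
  Cato: 0.14 × 0.232 × 0.05 = 0.001624
  Bell: 0.16 × 0.052 × 0.112 = 0.00093184
  Dunn: 0.29 × 0.15 × 0.056 = 0.002436
  Frost: 0.24 × 0.1 × 0.055 = 0.00132
Total = 0.01222784.
P(Dunn | evidence) = 0.002436 / 0.01222784 ≈ 0.1992.

0.1992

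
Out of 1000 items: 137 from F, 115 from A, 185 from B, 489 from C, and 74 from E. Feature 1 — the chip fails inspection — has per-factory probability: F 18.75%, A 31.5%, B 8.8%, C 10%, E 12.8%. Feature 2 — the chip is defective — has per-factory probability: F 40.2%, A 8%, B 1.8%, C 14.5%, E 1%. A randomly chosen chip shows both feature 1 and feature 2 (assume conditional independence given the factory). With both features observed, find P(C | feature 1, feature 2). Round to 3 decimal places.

0.342

Unnormalized posteriors (prior × likelihood):
  F: 0.137 × 0.1875 × 0.402 = 0.010326375
  A: 0.115 × 0.315 × 0.08 = 0.002898
  B: 0.185 × 0.088 × 0.018 = 0.00029304
  C: 0.489 × 0.1 × 0.145 = 0.0070905
  E: 0.074 × 0.128 × 0.01 = 0.00009472
Total = 0.020702635.
P(C | evidence) = 0.0070905 / 0.020702635 ≈ 0.342.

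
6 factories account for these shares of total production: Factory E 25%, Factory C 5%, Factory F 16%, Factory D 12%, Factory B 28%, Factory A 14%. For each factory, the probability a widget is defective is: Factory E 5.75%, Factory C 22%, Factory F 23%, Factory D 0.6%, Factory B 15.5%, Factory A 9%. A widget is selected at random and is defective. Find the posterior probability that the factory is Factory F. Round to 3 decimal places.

By Bayes' rule, posterior ∝ prior × likelihood:
  Factory E: 0.25 × 0.0575 = 0.014375
  Factory C: 0.05 × 0.22 = 0.011
  Factory F: 0.16 × 0.23 = 0.0368
  Factory D: 0.12 × 0.006 = 0.00072
  Factory B: 0.28 × 0.155 = 0.0434
  Factory A: 0.14 × 0.09 = 0.0126
Sum = 0.118895.
P(Factory F | evidence) = 0.0368 / 0.118895 ≈ 0.310.

0.310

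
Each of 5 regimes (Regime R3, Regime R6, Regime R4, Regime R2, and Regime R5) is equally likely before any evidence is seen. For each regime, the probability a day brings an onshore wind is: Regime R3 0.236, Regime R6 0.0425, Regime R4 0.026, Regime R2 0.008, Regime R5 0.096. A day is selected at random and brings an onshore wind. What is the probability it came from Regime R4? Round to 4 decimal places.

0.0636

Since the prior is uniform, the posterior is proportional to the likelihood:
  Regime R3: 0.236
  Regime R6: 0.0425
  Regime R4: 0.026
  Regime R2: 0.008
  Regime R5: 0.096
Sum = 0.4085.
P(Regime R4 | evidence) = 0.026 / 0.4085 ≈ 0.0636.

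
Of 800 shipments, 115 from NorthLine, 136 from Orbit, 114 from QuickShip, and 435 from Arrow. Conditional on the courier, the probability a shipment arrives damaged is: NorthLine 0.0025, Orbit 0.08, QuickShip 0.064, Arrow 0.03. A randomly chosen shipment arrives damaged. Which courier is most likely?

Unnormalized posteriors (prior × likelihood):
  NorthLine: 0.14375 × 0.0025 = 0.000359375
  Orbit: 0.17 × 0.08 = 0.0136
  QuickShip: 0.1425 × 0.064 = 0.00912
  Arrow: 0.54375 × 0.03 = 0.0163125
Normalizing constant = 0.039391875.
Largest term belongs to Arrow, so Arrow is most probable.

Arrow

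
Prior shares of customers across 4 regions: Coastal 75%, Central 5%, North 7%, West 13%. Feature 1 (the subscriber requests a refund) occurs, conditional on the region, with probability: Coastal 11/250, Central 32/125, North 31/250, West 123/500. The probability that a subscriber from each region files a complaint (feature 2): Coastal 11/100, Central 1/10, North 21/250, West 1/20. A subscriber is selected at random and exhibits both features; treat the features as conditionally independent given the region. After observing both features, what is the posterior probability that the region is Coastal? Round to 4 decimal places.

0.5015

Unnormalized posteriors (prior × likelihood):
  Coastal: 0.75 × 0.044 × 0.11 = 0.00363
  Central: 0.05 × 0.256 × 0.1 = 0.00128
  North: 0.07 × 0.124 × 0.084 = 0.00072912
  West: 0.13 × 0.246 × 0.05 = 0.001599
Sum = 0.00723812.
P(Coastal | evidence) = 0.00363 / 0.00723812 ≈ 0.5015.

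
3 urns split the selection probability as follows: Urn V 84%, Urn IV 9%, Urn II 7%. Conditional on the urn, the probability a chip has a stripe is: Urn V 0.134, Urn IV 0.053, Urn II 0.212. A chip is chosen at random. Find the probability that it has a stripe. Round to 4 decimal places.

Compute prior × likelihood for every hypothesis:
  Urn V: 0.84 × 0.134 = 0.11256
  Urn IV: 0.09 × 0.053 = 0.00477
  Urn II: 0.07 × 0.212 = 0.01484
P(striped) = 0.11256 + 0.00477 + 0.01484 = 0.13217 → 0.1322.

0.1322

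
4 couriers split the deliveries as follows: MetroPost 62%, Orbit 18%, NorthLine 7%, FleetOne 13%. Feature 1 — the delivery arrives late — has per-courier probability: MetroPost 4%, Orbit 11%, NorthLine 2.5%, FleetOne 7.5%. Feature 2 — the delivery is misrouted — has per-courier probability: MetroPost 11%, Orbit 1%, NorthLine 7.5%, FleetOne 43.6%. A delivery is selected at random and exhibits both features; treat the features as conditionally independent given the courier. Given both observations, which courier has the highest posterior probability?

Unnormalized posteriors (prior × likelihood):
  MetroPost: 0.62 × 0.04 × 0.11 = 0.002728
  Orbit: 0.18 × 0.11 × 0.01 = 0.000198
  NorthLine: 0.07 × 0.025 × 0.075 = 0.00013125
  FleetOne: 0.13 × 0.075 × 0.436 = 0.004251
Sum = 0.00730825.
Largest term belongs to FleetOne, so FleetOne is most probable.

FleetOne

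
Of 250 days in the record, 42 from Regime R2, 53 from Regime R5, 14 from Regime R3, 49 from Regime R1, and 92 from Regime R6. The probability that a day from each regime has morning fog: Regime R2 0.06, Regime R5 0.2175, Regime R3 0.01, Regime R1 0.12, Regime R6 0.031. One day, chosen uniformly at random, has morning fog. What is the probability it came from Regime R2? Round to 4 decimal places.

0.1100

Compute prior × likelihood for every hypothesis:
  Regime R2: 0.168 × 0.06 = 0.01008
  Regime R5: 0.212 × 0.2175 = 0.04611
  Regime R3: 0.056 × 0.01 = 0.00056
  Regime R1: 0.196 × 0.12 = 0.02352
  Regime R6: 0.368 × 0.031 = 0.011408
Normalizing constant = 0.091678.
P(Regime R2 | evidence) = 0.01008 / 0.091678 ≈ 0.1100.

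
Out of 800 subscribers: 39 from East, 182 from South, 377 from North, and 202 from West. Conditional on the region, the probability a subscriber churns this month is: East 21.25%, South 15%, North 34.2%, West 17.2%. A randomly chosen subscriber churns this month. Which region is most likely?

Prior × likelihood for each hypothesis:
  East: 0.04875 × 0.2125 = 0.010359375
  South: 0.2275 × 0.15 = 0.034125
  North: 0.47125 × 0.342 = 0.1611675
  West: 0.2525 × 0.172 = 0.04343
Normalizing constant = 0.249081875.
Largest term belongs to North, so North is most probable.

North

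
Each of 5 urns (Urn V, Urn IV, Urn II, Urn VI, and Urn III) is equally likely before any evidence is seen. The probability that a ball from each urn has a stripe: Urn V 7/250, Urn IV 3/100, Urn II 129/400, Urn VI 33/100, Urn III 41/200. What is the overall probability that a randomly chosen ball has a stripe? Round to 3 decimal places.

0.183

Since the prior is uniform, the posterior is proportional to the likelihood:
  Urn V: 0.028
  Urn IV: 0.03
  Urn II: 0.3225
  Urn VI: 0.33
  Urn III: 0.205
P(striped) = (1/5) × (0.028 + 0.03 + 0.3225 + 0.33 + 0.205) = 0.9155/5 ≈ 0.183.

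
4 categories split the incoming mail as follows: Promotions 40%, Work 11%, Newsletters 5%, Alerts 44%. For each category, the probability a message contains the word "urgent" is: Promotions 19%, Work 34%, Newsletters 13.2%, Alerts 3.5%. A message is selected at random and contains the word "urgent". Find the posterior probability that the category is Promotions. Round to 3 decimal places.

0.561

By Bayes' rule, posterior ∝ prior × likelihood:
  Promotions: 0.4 × 0.19 = 0.076
  Work: 0.11 × 0.34 = 0.0374
  Newsletters: 0.05 × 0.132 = 0.0066
  Alerts: 0.44 × 0.035 = 0.0154
Normalizing constant = 0.1354.
P(Promotions | evidence) = 0.076 / 0.1354 ≈ 0.561.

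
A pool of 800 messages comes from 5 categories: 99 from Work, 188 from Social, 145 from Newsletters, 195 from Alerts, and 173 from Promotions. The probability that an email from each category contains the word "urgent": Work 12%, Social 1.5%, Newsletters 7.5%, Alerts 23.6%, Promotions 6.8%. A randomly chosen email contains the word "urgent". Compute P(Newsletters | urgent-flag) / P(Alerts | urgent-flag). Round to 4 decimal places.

0.2363

By Bayes' rule, posterior ∝ prior × likelihood:
  Work: 0.12375 × 0.12 = 0.01485
  Social: 0.235 × 0.015 = 0.003525
  Newsletters: 0.18125 × 0.075 = 0.01359375
  Alerts: 0.24375 × 0.236 = 0.057525
  Promotions: 0.21625 × 0.068 = 0.014705
Sum = 0.10419875.
The ratio is 0.01359375 / 0.057525 (the normalizer cancels) = 0.2363.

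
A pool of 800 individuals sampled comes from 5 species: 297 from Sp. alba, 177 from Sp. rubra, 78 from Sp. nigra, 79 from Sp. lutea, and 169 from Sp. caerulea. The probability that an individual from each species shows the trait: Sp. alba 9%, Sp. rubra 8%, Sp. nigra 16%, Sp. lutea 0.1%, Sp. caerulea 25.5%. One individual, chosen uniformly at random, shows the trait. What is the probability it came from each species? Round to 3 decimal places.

Unnormalized posteriors (prior × likelihood):
  Sp. alba: 0.37125 × 0.09 = 0.0334125
  Sp. rubra: 0.22125 × 0.08 = 0.0177
  Sp. nigra: 0.0975 × 0.16 = 0.0156
  Sp. lutea: 0.09875 × 0.001 = 0.00009875
  Sp. caerulea: 0.21125 × 0.255 = 0.05386875
Sum = 0.12068.
P(Sp. alba | trait) = 0.0334125/0.12068 ≈ 0.277
P(Sp. rubra | trait) = 0.0177/0.12068 ≈ 0.147
P(Sp. nigra | trait) = 0.0156/0.12068 ≈ 0.129
P(Sp. lutea | trait) = 0.00009875/0.12068 ≈ 0.001
P(Sp. caerulea | trait) = 0.05386875/0.12068 ≈ 0.446

Sp. alba 0.277, Sp. rubra 0.147, Sp. nigra 0.129, Sp. lutea 0.001, Sp. caerulea 0.446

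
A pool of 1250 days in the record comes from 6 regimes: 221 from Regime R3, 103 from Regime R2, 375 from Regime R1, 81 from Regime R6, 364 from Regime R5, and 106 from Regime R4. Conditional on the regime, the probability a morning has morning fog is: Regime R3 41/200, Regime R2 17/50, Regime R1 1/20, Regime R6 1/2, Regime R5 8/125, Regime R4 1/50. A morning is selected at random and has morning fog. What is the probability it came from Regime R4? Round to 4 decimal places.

Unnormalized posteriors (prior × likelihood):
  Regime R3: 0.1768 × 0.205 = 0.036244
  Regime R2: 0.0824 × 0.34 = 0.028016
  Regime R1: 0.3 × 0.05 = 0.015
  Regime R6: 0.0648 × 0.5 = 0.0324
  Regime R5: 0.2912 × 0.064 = 0.0186368
  Regime R4: 0.0848 × 0.02 = 0.001696
Normalizing constant = 0.1319928.
P(Regime R4 | evidence) = 0.001696 / 0.1319928 ≈ 0.0128.

0.0128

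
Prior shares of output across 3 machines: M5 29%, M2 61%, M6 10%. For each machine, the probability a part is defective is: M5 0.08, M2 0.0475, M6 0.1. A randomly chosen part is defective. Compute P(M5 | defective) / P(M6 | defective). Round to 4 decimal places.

Prior × likelihood for each hypothesis:
  M5: 0.29 × 0.08 = 0.0232
  M2: 0.61 × 0.0475 = 0.028975
  M6: 0.1 × 0.1 = 0.01
Sum = 0.062175.
The ratio is 0.0232 / 0.01 (the normalizer cancels) = 2.3200.

2.3200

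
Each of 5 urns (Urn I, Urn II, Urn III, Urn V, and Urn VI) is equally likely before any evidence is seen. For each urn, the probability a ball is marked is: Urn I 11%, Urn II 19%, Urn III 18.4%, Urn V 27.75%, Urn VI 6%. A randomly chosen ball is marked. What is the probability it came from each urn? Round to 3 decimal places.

Urn I 0.134, Urn II 0.231, Urn III 0.224, Urn V 0.338, Urn VI 0.073

With a uniform prior (1/5 each), posterior ∝ likelihood:
  Urn I: 0.11
  Urn II: 0.19
  Urn III: 0.184
  Urn V: 0.2775
  Urn VI: 0.06
Normalizing constant = 0.8215.
P(Urn I | marked) = 0.11/0.8215 ≈ 0.134
P(Urn II | marked) = 0.19/0.8215 ≈ 0.231
P(Urn III | marked) = 0.184/0.8215 ≈ 0.224
P(Urn V | marked) = 0.2775/0.8215 ≈ 0.338
P(Urn VI | marked) = 0.06/0.8215 ≈ 0.073
(Check: 0.134+0.231+0.224+0.338+0.073 = 1.000.)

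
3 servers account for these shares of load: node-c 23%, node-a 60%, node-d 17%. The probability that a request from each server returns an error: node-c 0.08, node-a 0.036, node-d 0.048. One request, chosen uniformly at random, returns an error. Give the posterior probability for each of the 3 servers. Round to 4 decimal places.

Unnormalized posteriors (prior × likelihood):
  node-c: 0.23 × 0.08 = 0.0184
  node-a: 0.6 × 0.036 = 0.0216
  node-d: 0.17 × 0.048 = 0.00816
Total = 0.04816.
P(node-c | error) = 0.0184/0.04816 ≈ 0.3821
P(node-a | error) = 0.0216/0.04816 ≈ 0.4485
P(node-d | error) = 0.00816/0.04816 ≈ 0.1694
(Check: 0.3821+0.4485+0.1694 = 1.0000.)

node-c 0.3821, node-a 0.4485, node-d 0.1694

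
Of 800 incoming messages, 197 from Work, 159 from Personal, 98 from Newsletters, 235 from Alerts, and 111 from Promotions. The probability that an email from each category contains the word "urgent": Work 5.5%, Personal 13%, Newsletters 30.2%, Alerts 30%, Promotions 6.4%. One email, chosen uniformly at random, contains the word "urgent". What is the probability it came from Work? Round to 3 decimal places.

0.078

By Bayes' rule, posterior ∝ prior × likelihood:
  Work: 0.24625 × 0.055 = 0.01354375
  Personal: 0.19875 × 0.13 = 0.0258375
  Newsletters: 0.1225 × 0.302 = 0.036995
  Alerts: 0.29375 × 0.3 = 0.088125
  Promotions: 0.13875 × 0.064 = 0.00888
Total = 0.17338125.
P(Work | evidence) = 0.01354375 / 0.17338125 ≈ 0.078.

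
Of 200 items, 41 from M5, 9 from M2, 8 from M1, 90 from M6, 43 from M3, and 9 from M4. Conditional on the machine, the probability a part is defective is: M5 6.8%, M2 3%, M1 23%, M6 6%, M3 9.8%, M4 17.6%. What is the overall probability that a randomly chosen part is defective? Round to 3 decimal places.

Prior × likelihood for each hypothesis:
  M5: 0.205 × 0.068 = 0.01394
  M2: 0.045 × 0.03 = 0.00135
  M1: 0.04 × 0.23 = 0.0092
  M6: 0.45 × 0.06 = 0.027
  M3: 0.215 × 0.098 = 0.02107
  M4: 0.045 × 0.176 = 0.00792
P(defective) = 0.01394 + 0.00135 + 0.0092 + 0.027 + 0.02107 + 0.00792 = 0.08048 → 0.080.

0.080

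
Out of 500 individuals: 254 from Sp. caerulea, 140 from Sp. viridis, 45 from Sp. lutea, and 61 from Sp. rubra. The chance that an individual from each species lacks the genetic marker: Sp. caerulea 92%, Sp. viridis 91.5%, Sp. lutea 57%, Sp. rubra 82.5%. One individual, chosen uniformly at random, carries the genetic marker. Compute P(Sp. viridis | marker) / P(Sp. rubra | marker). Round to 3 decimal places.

1.115

Taking complements, P(marker | each) = Sp. caerulea 0.08, Sp. viridis 0.085, Sp. lutea 0.43, Sp. rubra 0.175.
Unnormalized posteriors (prior × likelihood):
  Sp. caerulea: 0.508 × 0.08 = 0.04064
  Sp. viridis: 0.28 × 0.085 = 0.0238
  Sp. lutea: 0.09 × 0.43 = 0.0387
  Sp. rubra: 0.122 × 0.175 = 0.02135
Sum = 0.12449.
The ratio is 0.0238 / 0.02135 (the normalizer cancels) = 1.115.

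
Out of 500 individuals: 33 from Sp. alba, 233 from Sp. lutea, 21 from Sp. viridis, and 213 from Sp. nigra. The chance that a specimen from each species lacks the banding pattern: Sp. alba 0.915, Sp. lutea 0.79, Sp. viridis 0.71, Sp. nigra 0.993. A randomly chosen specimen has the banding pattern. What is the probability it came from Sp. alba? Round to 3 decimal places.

0.047

Taking complements, P(banded | each) = Sp. alba 0.085, Sp. lutea 0.21, Sp. viridis 0.29, Sp. nigra 0.007.
Unnormalized posteriors (prior × likelihood):
  Sp. alba: 0.066 × 0.085 = 0.00561
  Sp. lutea: 0.466 × 0.21 = 0.09786
  Sp. viridis: 0.042 × 0.29 = 0.01218
  Sp. nigra: 0.426 × 0.007 = 0.002982
Sum = 0.118632.
P(Sp. alba | evidence) = 0.00561 / 0.118632 ≈ 0.047.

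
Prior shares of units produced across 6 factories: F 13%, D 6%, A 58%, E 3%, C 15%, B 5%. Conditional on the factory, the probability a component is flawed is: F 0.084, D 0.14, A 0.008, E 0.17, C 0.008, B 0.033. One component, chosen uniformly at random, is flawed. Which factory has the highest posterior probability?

F

By Bayes' rule, posterior ∝ prior × likelihood:
  F: 0.13 × 0.084 = 0.01092
  D: 0.06 × 0.14 = 0.0084
  A: 0.58 × 0.008 = 0.00464
  E: 0.03 × 0.17 = 0.0051
  C: 0.15 × 0.008 = 0.0012
  B: 0.05 × 0.033 = 0.00165
Sum = 0.03191.
Largest term belongs to F, so F is most probable.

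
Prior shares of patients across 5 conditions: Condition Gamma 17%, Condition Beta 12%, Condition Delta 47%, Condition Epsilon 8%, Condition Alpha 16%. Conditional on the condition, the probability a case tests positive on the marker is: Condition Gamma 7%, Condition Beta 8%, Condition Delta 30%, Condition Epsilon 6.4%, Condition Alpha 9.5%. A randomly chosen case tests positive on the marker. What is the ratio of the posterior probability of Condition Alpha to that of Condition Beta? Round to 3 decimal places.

1.583

Compute prior × likelihood for every hypothesis:
  Condition Gamma: 0.17 × 0.07 = 0.0119
  Condition Beta: 0.12 × 0.08 = 0.0096
  Condition Delta: 0.47 × 0.3 = 0.141
  Condition Epsilon: 0.08 × 0.064 = 0.00512
  Condition Alpha: 0.16 × 0.095 = 0.0152
Normalizing constant = 0.18282.
The ratio is 0.0152 / 0.0096 (the normalizer cancels) = 1.583.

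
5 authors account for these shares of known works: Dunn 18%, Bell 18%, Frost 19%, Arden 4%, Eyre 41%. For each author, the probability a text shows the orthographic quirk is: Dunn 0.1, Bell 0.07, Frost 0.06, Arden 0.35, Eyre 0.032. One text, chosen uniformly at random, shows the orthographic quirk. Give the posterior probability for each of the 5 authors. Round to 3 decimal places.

Dunn 0.260, Bell 0.182, Frost 0.165, Arden 0.203, Eyre 0.190

Compute prior × likelihood for every hypothesis:
  Dunn: 0.18 × 0.1 = 0.018
  Bell: 0.18 × 0.07 = 0.0126
  Frost: 0.19 × 0.06 = 0.0114
  Arden: 0.04 × 0.35 = 0.014
  Eyre: 0.41 × 0.032 = 0.01312
Total = 0.06912.
P(Dunn | quirk) = 0.018/0.06912 ≈ 0.260
P(Bell | quirk) = 0.0126/0.06912 ≈ 0.182
P(Frost | quirk) = 0.0114/0.06912 ≈ 0.165
P(Arden | quirk) = 0.014/0.06912 ≈ 0.203
P(Eyre | quirk) = 0.01312/0.06912 ≈ 0.190
(Check: 0.260+0.182+0.165+0.203+0.190 = 1.000.)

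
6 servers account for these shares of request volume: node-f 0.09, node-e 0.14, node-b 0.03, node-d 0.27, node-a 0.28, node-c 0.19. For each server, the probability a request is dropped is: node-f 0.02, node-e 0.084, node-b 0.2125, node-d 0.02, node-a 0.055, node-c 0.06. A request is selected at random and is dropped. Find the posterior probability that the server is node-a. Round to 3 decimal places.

0.295

Prior × likelihood for each hypothesis:
  node-f: 0.09 × 0.02 = 0.0018
  node-e: 0.14 × 0.084 = 0.01176
  node-b: 0.03 × 0.2125 = 0.006375
  node-d: 0.27 × 0.02 = 0.0054
  node-a: 0.28 × 0.055 = 0.0154
  node-c: 0.19 × 0.06 = 0.0114
Normalizing constant = 0.052135.
P(node-a | evidence) = 0.0154 / 0.052135 ≈ 0.295.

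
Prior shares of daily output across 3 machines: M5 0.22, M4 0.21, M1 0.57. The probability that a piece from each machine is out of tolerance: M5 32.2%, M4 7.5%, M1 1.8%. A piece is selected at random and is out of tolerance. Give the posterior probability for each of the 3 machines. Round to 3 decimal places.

M5 0.731, M4 0.163, M1 0.106

Unnormalized posteriors (prior × likelihood):
  M5: 0.22 × 0.322 = 0.07084
  M4: 0.21 × 0.075 = 0.01575
  M1: 0.57 × 0.018 = 0.01026
Total = 0.09685.
P(M5 | oversize) = 0.07084/0.09685 ≈ 0.731
P(M4 | oversize) = 0.01575/0.09685 ≈ 0.163
P(M1 | oversize) = 0.01026/0.09685 ≈ 0.106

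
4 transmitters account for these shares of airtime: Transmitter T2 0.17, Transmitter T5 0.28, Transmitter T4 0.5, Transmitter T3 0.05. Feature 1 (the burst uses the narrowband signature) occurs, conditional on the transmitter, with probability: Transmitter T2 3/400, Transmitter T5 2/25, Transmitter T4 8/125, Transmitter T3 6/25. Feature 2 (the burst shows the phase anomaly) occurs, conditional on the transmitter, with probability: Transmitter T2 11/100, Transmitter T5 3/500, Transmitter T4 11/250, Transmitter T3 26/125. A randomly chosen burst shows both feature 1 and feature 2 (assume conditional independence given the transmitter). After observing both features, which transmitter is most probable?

Transmitter T3

By Bayes' rule, posterior ∝ prior × likelihood:
  Transmitter T2: 0.17 × 0.0075 × 0.11 = 0.00014025
  Transmitter T5: 0.28 × 0.08 × 0.006 = 0.0001344
  Transmitter T4: 0.5 × 0.064 × 0.044 = 0.001408
  Transmitter T3: 0.05 × 0.24 × 0.208 = 0.002496
Sum = 0.00417865.
Largest term belongs to Transmitter T3, so Transmitter T3 is most probable.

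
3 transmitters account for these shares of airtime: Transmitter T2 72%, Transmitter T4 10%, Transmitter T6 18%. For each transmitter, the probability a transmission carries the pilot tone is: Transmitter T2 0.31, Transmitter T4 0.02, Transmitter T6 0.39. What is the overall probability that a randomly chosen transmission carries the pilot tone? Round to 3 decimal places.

Unnormalized posteriors (prior × likelihood):
  Transmitter T2: 0.72 × 0.31 = 0.2232
  Transmitter T4: 0.1 × 0.02 = 0.002
  Transmitter T6: 0.18 × 0.39 = 0.0702
P(pilot) = 0.2232 + 0.002 + 0.0702 = 0.2954 → 0.295.

0.295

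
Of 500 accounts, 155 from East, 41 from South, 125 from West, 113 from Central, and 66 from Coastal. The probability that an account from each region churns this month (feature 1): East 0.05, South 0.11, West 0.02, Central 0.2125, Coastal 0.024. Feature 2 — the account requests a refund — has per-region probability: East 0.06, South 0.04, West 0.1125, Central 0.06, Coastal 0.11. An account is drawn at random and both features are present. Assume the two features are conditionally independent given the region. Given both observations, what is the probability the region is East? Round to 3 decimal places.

0.183

Compute prior × likelihood for every hypothesis:
  East: 0.31 × 0.05 × 0.06 = 0.00093
  South: 0.082 × 0.11 × 0.04 = 0.0003608
  West: 0.25 × 0.02 × 0.1125 = 0.0005625
  Central: 0.226 × 0.2125 × 0.06 = 0.0028815
  Coastal: 0.132 × 0.024 × 0.11 = 0.00034848
Normalizing constant = 0.00508328.
P(East | evidence) = 0.00093 / 0.00508328 ≈ 0.183.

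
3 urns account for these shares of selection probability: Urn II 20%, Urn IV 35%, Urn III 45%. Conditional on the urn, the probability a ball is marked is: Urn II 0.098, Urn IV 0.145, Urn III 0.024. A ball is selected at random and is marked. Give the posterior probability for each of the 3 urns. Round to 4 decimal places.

Urn II 0.2415, Urn IV 0.6254, Urn III 0.1331

Compute prior × likelihood for every hypothesis:
  Urn II: 0.2 × 0.098 = 0.0196
  Urn IV: 0.35 × 0.145 = 0.05075
  Urn III: 0.45 × 0.024 = 0.0108
Sum = 0.08115.
P(Urn II | marked) = 0.0196/0.08115 ≈ 0.2415
P(Urn IV | marked) = 0.05075/0.08115 ≈ 0.6254
P(Urn III | marked) = 0.0108/0.08115 ≈ 0.1331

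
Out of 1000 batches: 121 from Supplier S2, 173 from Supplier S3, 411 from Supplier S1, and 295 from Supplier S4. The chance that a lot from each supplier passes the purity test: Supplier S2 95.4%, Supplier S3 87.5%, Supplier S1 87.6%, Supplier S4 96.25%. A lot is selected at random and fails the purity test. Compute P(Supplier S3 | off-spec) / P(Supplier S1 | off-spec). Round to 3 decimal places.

Taking complements, P(off-spec | each) = Supplier S2 0.046, Supplier S3 0.125, Supplier S1 0.124, Supplier S4 0.0375.
Compute prior × likelihood for every hypothesis:
  Supplier S2: 0.121 × 0.046 = 0.005566
  Supplier S3: 0.173 × 0.125 = 0.021625
  Supplier S1: 0.411 × 0.124 = 0.050964
  Supplier S4: 0.295 × 0.0375 = 0.0110625
Sum = 0.0892175.
The ratio is 0.021625 / 0.050964 (the normalizer cancels) = 0.424.

0.424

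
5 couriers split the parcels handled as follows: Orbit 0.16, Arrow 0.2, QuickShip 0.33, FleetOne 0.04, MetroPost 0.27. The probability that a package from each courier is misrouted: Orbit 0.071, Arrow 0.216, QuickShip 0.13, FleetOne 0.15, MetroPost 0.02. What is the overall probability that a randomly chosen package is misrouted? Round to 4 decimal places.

0.1089

Unnormalized posteriors (prior × likelihood):
  Orbit: 0.16 × 0.071 = 0.01136
  Arrow: 0.2 × 0.216 = 0.0432
  QuickShip: 0.33 × 0.13 = 0.0429
  FleetOne: 0.04 × 0.15 = 0.006
  MetroPost: 0.27 × 0.02 = 0.0054
P(misrouted) = 0.01136 + 0.0432 + 0.0429 + 0.006 + 0.0054 = 0.10886 → 0.1089.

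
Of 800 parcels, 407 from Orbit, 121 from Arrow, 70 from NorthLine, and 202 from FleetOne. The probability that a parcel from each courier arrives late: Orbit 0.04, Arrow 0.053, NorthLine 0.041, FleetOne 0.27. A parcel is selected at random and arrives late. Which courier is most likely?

FleetOne

Prior × likelihood for each hypothesis:
  Orbit: 0.50875 × 0.04 = 0.02035
  Arrow: 0.15125 × 0.053 = 0.00801625
  NorthLine: 0.0875 × 0.041 = 0.0035875
  FleetOne: 0.2525 × 0.27 = 0.068175
Total = 0.10012875.
Largest term belongs to FleetOne, so FleetOne is most probable.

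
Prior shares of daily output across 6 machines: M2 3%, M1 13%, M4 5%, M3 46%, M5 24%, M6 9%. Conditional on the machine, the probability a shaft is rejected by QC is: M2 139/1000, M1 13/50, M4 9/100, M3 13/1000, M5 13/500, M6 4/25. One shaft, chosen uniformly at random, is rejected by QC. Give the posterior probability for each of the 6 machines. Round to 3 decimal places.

M2 0.060, M1 0.489, M4 0.065, M3 0.087, M5 0.090, M6 0.208

Unnormalized posteriors (prior × likelihood):
  M2: 0.03 × 0.139 = 0.00417
  M1: 0.13 × 0.26 = 0.0338
  M4: 0.05 × 0.09 = 0.0045
  M3: 0.46 × 0.013 = 0.00598
  M5: 0.24 × 0.026 = 0.00624
  M6: 0.09 × 0.16 = 0.0144
Total = 0.06909.
P(M2 | rejected) = 0.00417/0.06909 ≈ 0.060
P(M1 | rejected) = 0.0338/0.06909 ≈ 0.489
P(M4 | rejected) = 0.0045/0.06909 ≈ 0.065
P(M3 | rejected) = 0.00598/0.06909 ≈ 0.087
P(M5 | rejected) = 0.00624/0.06909 ≈ 0.090
P(M6 | rejected) = 0.0144/0.06909 ≈ 0.208
(Check: 0.060+0.489+0.065+0.087+0.090+0.208 = 0.999.)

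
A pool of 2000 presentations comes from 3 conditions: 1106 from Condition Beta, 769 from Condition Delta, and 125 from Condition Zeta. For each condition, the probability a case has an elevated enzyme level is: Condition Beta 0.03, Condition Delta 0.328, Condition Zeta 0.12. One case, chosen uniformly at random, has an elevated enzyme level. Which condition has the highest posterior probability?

Compute prior × likelihood for every hypothesis:
  Condition Beta: 0.553 × 0.03 = 0.01659
  Condition Delta: 0.3845 × 0.328 = 0.126116
  Condition Zeta: 0.0625 × 0.12 = 0.0075
Sum = 0.150206.
Largest term belongs to Condition Delta, so Condition Delta is most probable.

Condition Delta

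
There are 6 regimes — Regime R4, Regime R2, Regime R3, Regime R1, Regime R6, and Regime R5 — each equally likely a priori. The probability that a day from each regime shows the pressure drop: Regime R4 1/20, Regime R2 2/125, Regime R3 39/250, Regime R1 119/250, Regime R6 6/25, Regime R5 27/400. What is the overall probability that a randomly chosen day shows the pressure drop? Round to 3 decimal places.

0.168

With a uniform prior (1/6 each), posterior ∝ likelihood:
  Regime R4: 0.05
  Regime R2: 0.016
  Regime R3: 0.156
  Regime R1: 0.476
  Regime R6: 0.24
  Regime R5: 0.0675
P(drop) = (1/6) × (0.05 + 0.016 + 0.156 + 0.476 + 0.24 + 0.0675) = 1.0055/6 ≈ 0.168.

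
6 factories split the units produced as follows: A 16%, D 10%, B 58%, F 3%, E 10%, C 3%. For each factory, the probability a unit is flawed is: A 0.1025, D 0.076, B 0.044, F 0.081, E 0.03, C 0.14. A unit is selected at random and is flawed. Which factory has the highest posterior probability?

B

Unnormalized posteriors (prior × likelihood):
  A: 0.16 × 0.1025 = 0.0164
  D: 0.1 × 0.076 = 0.0076
  B: 0.58 × 0.044 = 0.02552
  F: 0.03 × 0.081 = 0.00243
  E: 0.1 × 0.03 = 0.003
  C: 0.03 × 0.14 = 0.0042
Sum = 0.05915.
Largest term belongs to B, so B is most probable.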